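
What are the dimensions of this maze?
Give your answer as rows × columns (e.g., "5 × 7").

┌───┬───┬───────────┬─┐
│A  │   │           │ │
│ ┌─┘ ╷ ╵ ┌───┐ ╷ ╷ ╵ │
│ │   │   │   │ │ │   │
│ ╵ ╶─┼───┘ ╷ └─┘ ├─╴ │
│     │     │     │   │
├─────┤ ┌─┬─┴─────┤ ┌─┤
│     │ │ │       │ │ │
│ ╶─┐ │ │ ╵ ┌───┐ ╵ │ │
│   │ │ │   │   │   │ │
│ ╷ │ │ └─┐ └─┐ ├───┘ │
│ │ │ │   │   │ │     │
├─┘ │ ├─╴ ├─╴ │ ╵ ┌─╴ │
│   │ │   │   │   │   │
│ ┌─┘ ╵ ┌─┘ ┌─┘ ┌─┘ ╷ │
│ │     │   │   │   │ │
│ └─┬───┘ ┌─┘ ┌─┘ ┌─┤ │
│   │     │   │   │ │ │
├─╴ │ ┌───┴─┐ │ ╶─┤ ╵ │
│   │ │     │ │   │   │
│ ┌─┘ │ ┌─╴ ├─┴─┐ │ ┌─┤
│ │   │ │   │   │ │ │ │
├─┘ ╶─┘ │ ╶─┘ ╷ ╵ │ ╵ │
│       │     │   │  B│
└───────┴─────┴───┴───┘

Counting the maze dimensions:
Rows (vertical): 12
Columns (horizontal): 11
Dimensions: 12 × 11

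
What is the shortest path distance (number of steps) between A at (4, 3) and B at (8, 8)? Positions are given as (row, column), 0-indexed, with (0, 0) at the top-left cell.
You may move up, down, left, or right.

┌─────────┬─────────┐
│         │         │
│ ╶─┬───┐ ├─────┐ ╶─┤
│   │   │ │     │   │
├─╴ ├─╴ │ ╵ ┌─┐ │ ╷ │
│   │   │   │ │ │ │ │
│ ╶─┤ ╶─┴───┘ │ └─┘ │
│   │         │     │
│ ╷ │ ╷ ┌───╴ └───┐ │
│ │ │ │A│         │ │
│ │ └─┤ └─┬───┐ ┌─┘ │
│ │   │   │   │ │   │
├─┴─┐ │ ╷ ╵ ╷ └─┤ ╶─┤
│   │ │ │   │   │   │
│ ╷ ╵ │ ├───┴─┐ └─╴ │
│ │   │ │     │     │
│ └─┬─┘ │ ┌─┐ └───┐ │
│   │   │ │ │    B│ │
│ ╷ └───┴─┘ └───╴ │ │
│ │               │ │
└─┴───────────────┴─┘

Finding path from (4, 3) to (8, 8):
Path: (4,3) → (5,3) → (5,4) → (6,4) → (6,5) → (5,5) → (5,6) → (6,6) → (6,7) → (7,7) → (7,8) → (7,9) → (6,9) → (6,8) → (5,8) → (5,9) → (4,9) → (3,9) → (3,8) → (3,7) → (2,7) → (1,7) → (1,6) → (1,5) → (2,5) → (2,4) → (1,4) → (0,4) → (0,3) → (0,2) → (0,1) → (0,0) → (1,0) → (1,1) → (2,1) → (2,0) → (3,0) → (3,1) → (4,1) → (5,1) → (5,2) → (6,2) → (7,2) → (7,1) → (6,1) → (6,0) → (7,0) → (8,0) → (8,1) → (9,1) → (9,2) → (9,3) → (9,4) → (9,5) → (9,6) → (9,7) → (9,8) → (8,8)
Distance: 57 steps

Solution:

┌─────────┬─────────┐
│↓ ← ← ← ↰│         │
│ ╶─┬───┐ ├─────┐ ╶─┤
│↳ ↓│   │↑│↓ ← ↰│   │
├─╴ ├─╴ │ ╵ ┌─┐ │ ╷ │
│↓ ↲│   │↑ ↲│ │↑│ │ │
│ ╶─┤ ╶─┴───┘ │ └─┘ │
│↳ ↓│         │↑ ← ↰│
│ ╷ │ ╷ ┌───╴ └───┐ │
│ │↓│ │A│         │↑│
│ │ └─┤ └─┬───┐ ┌─┘ │
│ │↳ ↓│↳ ↓│↱ ↓│ │↱ ↑│
├─┴─┐ │ ╷ ╵ ╷ └─┤ ╶─┤
│↓ ↰│↓│ │↳ ↑│↳ ↓│↑ ↰│
│ ╷ ╵ │ ├───┴─┐ └─╴ │
│↓│↑ ↲│ │     │↳ → ↑│
│ └─┬─┘ │ ┌─┐ └───┐ │
│↳ ↓│   │ │ │    B│ │
│ ╷ └───┴─┘ └───╴ │ │
│ │↳ → → → → → → ↑│ │
└─┴───────────────┴─┘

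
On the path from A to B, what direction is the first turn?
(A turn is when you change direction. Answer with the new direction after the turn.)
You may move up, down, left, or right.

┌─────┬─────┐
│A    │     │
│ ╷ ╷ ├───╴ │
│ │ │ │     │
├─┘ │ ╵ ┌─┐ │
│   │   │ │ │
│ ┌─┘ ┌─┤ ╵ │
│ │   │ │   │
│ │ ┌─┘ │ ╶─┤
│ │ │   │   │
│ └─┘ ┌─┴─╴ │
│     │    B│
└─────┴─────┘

Directions: right, right, down, down, right, up, right, right, down, down, left, down, right, down
First turn direction: down

Solution:

┌─────┬─────┐
│A → ↓│     │
│ ╷ ╷ ├───╴ │
│ │ │↓│↱ → ↓│
├─┘ │ ╵ ┌─┐ │
│   │↳ ↑│ │↓│
│ ┌─┘ ┌─┤ ╵ │
│ │   │ │↓ ↲│
│ │ ┌─┘ │ ╶─┤
│ │ │   │↳ ↓│
│ └─┘ ┌─┴─╴ │
│     │    B│
└─────┴─────┘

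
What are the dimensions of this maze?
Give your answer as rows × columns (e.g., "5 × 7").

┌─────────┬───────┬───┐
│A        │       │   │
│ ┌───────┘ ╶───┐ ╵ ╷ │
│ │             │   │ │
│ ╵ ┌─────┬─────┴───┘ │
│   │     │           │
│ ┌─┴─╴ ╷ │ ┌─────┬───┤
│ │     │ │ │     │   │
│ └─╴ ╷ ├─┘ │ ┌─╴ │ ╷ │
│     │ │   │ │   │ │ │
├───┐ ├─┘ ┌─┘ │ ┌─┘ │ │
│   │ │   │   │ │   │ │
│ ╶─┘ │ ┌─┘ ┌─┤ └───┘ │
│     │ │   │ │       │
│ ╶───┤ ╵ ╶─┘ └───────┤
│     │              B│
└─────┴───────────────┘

Counting the maze dimensions:
Rows (vertical): 8
Columns (horizontal): 11
Dimensions: 8 × 11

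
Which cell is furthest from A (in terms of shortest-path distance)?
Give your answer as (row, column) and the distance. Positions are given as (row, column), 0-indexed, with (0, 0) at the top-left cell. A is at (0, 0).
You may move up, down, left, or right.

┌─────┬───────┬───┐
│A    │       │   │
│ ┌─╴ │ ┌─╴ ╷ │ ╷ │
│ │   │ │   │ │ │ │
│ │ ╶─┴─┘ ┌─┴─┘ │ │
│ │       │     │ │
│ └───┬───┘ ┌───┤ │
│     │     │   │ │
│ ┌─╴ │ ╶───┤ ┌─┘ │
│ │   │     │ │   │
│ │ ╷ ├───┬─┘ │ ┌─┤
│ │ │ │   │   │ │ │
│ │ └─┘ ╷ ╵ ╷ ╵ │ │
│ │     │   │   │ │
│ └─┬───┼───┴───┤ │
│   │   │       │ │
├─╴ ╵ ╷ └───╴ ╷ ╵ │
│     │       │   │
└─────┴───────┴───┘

Computing BFS distances from A to all cells:
Furthest cell: (4, 5)
Distance: 37 steps

Path from A to the furthest cell:

┌─────┬───────┬───┐
│A    │       │↓ ↰│
│ ┌─╴ │ ┌─╴ ╷ │ ╷ │
│↓│   │ │   │ │↓│↑│
│ │ ╶─┴─┘ ┌─┴─┘ │ │
│↓│       │↓ ← ↲│↑│
│ └───┬───┘ ┌───┤ │
│↳ → ↓│↓ ← ↲│   │↑│
│ ┌─╴ │ ╶───┤ ┌─┘ │
│ │↓ ↲│↳ → B│ │↱ ↑│
│ │ ╷ ├───┬─┘ │ ┌─┤
│ │↓│ │↱ ↓│↱ ↓│↑│ │
│ │ └─┘ ╷ ╵ ╷ ╵ │ │
│ │↳ → ↑│↳ ↑│↳ ↑│ │
│ └─┬───┼───┴───┤ │
│   │   │       │ │
├─╴ ╵ ╷ └───╴ ╷ ╵ │
│     │       │   │
└─────┴───────┴───┘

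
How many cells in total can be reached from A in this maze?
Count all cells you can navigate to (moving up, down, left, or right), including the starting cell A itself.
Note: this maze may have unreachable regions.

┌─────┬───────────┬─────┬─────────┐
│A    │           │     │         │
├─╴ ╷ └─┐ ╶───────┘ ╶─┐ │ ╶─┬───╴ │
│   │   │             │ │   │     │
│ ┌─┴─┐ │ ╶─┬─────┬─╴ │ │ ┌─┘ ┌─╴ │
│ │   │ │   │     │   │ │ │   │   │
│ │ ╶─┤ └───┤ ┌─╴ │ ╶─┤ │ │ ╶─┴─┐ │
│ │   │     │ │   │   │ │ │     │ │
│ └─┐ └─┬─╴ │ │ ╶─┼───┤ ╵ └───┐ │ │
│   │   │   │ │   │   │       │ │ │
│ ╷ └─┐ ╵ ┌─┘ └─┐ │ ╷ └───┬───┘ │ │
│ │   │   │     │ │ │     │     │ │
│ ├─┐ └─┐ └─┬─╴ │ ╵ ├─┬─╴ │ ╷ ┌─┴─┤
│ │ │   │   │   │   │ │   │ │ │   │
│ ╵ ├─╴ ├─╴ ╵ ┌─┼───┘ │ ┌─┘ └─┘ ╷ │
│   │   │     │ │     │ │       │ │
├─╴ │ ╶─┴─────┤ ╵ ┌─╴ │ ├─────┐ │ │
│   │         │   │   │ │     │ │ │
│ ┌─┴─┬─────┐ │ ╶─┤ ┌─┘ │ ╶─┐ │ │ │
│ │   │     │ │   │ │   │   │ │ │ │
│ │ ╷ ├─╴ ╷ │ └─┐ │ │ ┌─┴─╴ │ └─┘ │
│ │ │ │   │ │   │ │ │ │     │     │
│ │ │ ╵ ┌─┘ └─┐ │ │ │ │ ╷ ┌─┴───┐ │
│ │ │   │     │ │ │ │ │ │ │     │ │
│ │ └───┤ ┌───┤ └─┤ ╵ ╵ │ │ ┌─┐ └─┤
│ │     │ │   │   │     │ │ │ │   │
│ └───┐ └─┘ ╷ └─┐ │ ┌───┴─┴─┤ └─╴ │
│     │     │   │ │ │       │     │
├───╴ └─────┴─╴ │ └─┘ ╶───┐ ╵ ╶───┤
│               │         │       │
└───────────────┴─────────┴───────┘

Using BFS/flood-fill to find all reachable cells from A:
Maze size: 15 × 17 = 255 total cells
All cells are reachable — the maze is fully connected.
Reachable cells: 255

Reachable region (· marks reachable cells):

┌─────┬───────────┬─────┬─────────┐
│A · ·│· · · · · ·│· · ·│· · · · ·│
├─╴ ╷ └─┐ ╶───────┘ ╶─┐ │ ╶─┬───╴ │
│· ·│· ·│· · · · · · ·│·│· ·│· · ·│
│ ┌─┴─┐ │ ╶─┬─────┬─╴ │ │ ┌─┘ ┌─╴ │
│·│· ·│·│· ·│· · ·│· ·│·│·│· ·│· ·│
│ │ ╶─┤ └───┤ ┌─╴ │ ╶─┤ │ │ ╶─┴─┐ │
│·│· ·│· · ·│·│· ·│· ·│·│·│· · ·│·│
│ └─┐ └─┬─╴ │ │ ╶─┼───┤ ╵ └───┐ │ │
│· ·│· ·│· ·│·│· ·│· ·│· · · ·│·│·│
│ ╷ └─┐ ╵ ┌─┘ └─┐ │ ╷ └───┬───┘ │ │
│·│· ·│· ·│· · ·│·│·│· · ·│· · ·│·│
│ ├─┐ └─┐ └─┬─╴ │ ╵ ├─┬─╴ │ ╷ ┌─┴─┤
│·│·│· ·│· ·│· ·│· ·│·│· ·│·│·│· ·│
│ ╵ ├─╴ ├─╴ ╵ ┌─┼───┘ │ ┌─┘ └─┘ ╷ │
│· ·│· ·│· · ·│·│· · ·│·│· · · ·│·│
├─╴ │ ╶─┴─────┤ ╵ ┌─╴ │ ├─────┐ │ │
│· ·│· · · · ·│· ·│· ·│·│· · ·│·│·│
│ ┌─┴─┬─────┐ │ ╶─┤ ┌─┘ │ ╶─┐ │ │ │
│·│· ·│· · ·│·│· ·│·│· ·│· ·│·│·│·│
│ │ ╷ ├─╴ ╷ │ └─┐ │ │ ┌─┴─╴ │ └─┘ │
│·│·│·│· ·│·│· ·│·│·│·│· · ·│· · ·│
│ │ │ ╵ ┌─┘ └─┐ │ │ │ │ ╷ ┌─┴───┐ │
│·│·│· ·│· · ·│·│·│·│·│·│·│· · ·│·│
│ │ └───┤ ┌───┤ └─┤ ╵ ╵ │ │ ┌─┐ └─┤
│·│· · ·│·│· ·│· ·│· · ·│·│·│·│· ·│
│ └───┐ └─┘ ╷ └─┐ │ ┌───┴─┴─┤ └─╴ │
│· · ·│· · ·│· ·│·│·│· · · ·│· · ·│
├───╴ └─────┴─╴ │ └─┘ ╶───┐ ╵ ╶───┤
│· · · · · · · ·│· · · · ·│· · · ·│
└───────────────┴─────────┴───────┘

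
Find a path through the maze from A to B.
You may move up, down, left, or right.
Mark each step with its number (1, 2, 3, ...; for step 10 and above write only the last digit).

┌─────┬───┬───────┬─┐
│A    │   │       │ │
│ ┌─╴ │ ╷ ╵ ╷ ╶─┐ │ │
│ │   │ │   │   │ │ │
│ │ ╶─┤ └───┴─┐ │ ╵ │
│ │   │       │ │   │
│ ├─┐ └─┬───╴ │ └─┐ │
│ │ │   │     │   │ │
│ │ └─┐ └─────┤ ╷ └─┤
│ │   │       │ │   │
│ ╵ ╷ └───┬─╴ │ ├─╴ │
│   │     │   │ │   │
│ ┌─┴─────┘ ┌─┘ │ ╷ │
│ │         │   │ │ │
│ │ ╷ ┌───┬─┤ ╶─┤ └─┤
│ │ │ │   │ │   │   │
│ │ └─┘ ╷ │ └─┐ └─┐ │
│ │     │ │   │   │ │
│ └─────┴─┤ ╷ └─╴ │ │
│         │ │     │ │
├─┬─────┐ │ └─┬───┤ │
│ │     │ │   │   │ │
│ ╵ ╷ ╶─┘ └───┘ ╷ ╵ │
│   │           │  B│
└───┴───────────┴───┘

Finding the shortest path through the maze:
Path length: 22 steps
Directions: down → down → down → down → down → down → down → down → down → right → right → right → right → down → down → right → right → right → up → right → down → right

Solution:

┌─────┬───┬───────┬─┐
│A    │   │       │ │
│ ┌─╴ │ ╷ ╵ ╷ ╶─┐ │ │
│1│   │ │   │   │ │ │
│ │ ╶─┤ └───┴─┐ │ ╵ │
│2│   │       │ │   │
│ ├─┐ └─┬───╴ │ └─┐ │
│3│ │   │     │   │ │
│ │ └─┐ └─────┤ ╷ └─┤
│4│   │       │ │   │
│ ╵ ╷ └───┬─╴ │ ├─╴ │
│5  │     │   │ │   │
│ ┌─┴─────┘ ┌─┘ │ ╷ │
│6│         │   │ │ │
│ │ ╷ ┌───┬─┤ ╶─┤ └─┤
│7│ │ │   │ │   │   │
│ │ └─┘ ╷ │ └─┐ └─┐ │
│8│     │ │   │   │ │
│ └─────┴─┤ ╷ └─╴ │ │
│9 0 1 2 3│ │     │ │
├─┬─────┐ │ └─┬───┤ │
│ │     │4│   │9 0│ │
│ ╵ ╷ ╶─┘ └───┘ ╷ ╵ │
│   │    5 6 7 8│1 B│
└───┴───────────┴───┘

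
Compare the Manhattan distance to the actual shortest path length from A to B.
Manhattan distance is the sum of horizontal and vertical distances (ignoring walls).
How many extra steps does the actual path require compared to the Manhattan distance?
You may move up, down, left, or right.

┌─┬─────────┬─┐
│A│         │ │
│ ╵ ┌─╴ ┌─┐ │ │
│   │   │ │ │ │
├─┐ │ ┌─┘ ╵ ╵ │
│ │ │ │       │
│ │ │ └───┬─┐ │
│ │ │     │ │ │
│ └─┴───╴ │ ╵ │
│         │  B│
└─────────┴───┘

Manhattan distance: |4 - 0| + |6 - 0| = 10
Actual path length: 12
Extra steps: 12 - 10 = 2

Solution:

┌─┬─────────┬─┐
│A│↱ → → → ↓│ │
│ ╵ ┌─╴ ┌─┐ │ │
│↳ ↑│   │ │↓│ │
├─┐ │ ┌─┘ ╵ ╵ │
│ │ │ │    ↳ ↓│
│ │ │ └───┬─┐ │
│ │ │     │ │↓│
│ └─┴───╴ │ ╵ │
│         │  B│
└─────────┴───┘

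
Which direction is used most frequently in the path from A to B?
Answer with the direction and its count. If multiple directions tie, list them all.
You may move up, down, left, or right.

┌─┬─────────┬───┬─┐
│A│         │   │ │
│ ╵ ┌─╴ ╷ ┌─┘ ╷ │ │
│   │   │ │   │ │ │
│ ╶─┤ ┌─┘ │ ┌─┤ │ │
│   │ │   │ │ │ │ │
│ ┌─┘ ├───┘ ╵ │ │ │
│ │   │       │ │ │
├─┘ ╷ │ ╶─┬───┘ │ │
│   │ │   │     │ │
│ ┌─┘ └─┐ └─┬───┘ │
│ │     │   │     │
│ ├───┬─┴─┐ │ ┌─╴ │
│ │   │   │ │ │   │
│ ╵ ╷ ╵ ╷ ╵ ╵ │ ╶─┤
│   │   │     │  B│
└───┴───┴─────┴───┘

Directions: down, right, up, right, right, down, left, down, down, left, down, left, down, down, down, right, up, right, down, right, up, right, down, right, right, up, up, right, right, down, left, down, right
Counts: {'down': 12, 'right': 12, 'up': 5, 'left': 4}
Most common: down and right (tied at 12 times each)

Solution:

┌─┬─────────┬───┬─┐
│A│↱ → ↓    │   │ │
│ ╵ ┌─╴ ╷ ┌─┘ ╷ │ │
│↳ ↑│↓ ↲│ │   │ │ │
│ ╶─┤ ┌─┘ │ ┌─┤ │ │
│   │↓│   │ │ │ │ │
│ ┌─┘ ├───┘ ╵ │ │ │
│ │↓ ↲│       │ │ │
├─┘ ╷ │ ╶─┬───┘ │ │
│↓ ↲│ │   │     │ │
│ ┌─┘ └─┐ └─┬───┘ │
│↓│     │   │↱ → ↓│
│ ├───┬─┴─┐ │ ┌─╴ │
│↓│↱ ↓│↱ ↓│ │↑│↓ ↲│
│ ╵ ╷ ╵ ╷ ╵ ╵ │ ╶─┤
│↳ ↑│↳ ↑│↳ → ↑│↳ B│
└───┴───┴─────┴───┘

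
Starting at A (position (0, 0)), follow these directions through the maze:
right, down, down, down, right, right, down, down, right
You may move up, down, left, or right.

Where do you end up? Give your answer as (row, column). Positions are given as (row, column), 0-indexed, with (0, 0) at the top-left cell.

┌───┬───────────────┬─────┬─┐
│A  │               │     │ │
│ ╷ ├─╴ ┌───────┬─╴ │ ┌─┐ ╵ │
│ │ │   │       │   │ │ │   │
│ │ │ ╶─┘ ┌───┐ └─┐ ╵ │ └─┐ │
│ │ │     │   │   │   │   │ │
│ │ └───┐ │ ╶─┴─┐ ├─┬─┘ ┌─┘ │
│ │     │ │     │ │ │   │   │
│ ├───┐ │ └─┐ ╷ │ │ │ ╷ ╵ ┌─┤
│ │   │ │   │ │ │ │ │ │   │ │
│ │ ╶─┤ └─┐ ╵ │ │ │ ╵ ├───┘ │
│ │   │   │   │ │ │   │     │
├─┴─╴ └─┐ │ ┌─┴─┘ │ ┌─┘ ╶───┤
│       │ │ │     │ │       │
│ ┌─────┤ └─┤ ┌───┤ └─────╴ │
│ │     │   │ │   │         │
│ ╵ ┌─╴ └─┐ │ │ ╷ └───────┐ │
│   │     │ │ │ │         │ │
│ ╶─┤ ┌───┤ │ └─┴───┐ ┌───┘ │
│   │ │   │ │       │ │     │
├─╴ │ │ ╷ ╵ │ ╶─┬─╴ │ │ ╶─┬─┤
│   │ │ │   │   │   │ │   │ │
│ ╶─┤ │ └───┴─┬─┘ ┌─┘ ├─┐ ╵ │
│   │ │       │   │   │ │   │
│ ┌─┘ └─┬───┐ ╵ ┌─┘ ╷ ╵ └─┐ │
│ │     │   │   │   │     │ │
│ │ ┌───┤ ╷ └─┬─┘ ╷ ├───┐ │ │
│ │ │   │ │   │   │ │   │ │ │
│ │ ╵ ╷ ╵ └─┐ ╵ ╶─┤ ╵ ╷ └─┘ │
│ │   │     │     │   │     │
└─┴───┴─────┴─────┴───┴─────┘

Following directions step by step:
Start: (0, 0)
  right: (0, 0) → (0, 1)
  down: (0, 1) → (1, 1)
  down: (1, 1) → (2, 1)
  down: (2, 1) → (3, 1)
  right: (3, 1) → (3, 2)
  right: (3, 2) → (3, 3)
  down: (3, 3) → (4, 3)
  down: (4, 3) → (5, 3)
  right: (5, 3) → (5, 4)
Final position: (5, 4)

Path taken:

┌───┬───────────────┬─────┬─┐
│A ↓│               │     │ │
│ ╷ ├─╴ ┌───────┬─╴ │ ┌─┐ ╵ │
│ │↓│   │       │   │ │ │   │
│ │ │ ╶─┘ ┌───┐ └─┐ ╵ │ └─┐ │
│ │↓│     │   │   │   │   │ │
│ │ └───┐ │ ╶─┴─┐ ├─┬─┘ ┌─┘ │
│ │↳ → ↓│ │     │ │ │   │   │
│ ├───┐ │ └─┐ ╷ │ │ │ ╷ ╵ ┌─┤
│ │   │↓│   │ │ │ │ │ │   │ │
│ │ ╶─┤ └─┐ ╵ │ │ │ ╵ ├───┘ │
│ │   │↳ B│   │ │ │   │     │
├─┴─╴ └─┐ │ ┌─┴─┘ │ ┌─┘ ╶───┤
│       │ │ │     │ │       │
│ ┌─────┤ └─┤ ┌───┤ └─────╴ │
│ │     │   │ │   │         │
│ ╵ ┌─╴ └─┐ │ │ ╷ └───────┐ │
│   │     │ │ │ │         │ │
│ ╶─┤ ┌───┤ │ └─┴───┐ ┌───┘ │
│   │ │   │ │       │ │     │
├─╴ │ │ ╷ ╵ │ ╶─┬─╴ │ │ ╶─┬─┤
│   │ │ │   │   │   │ │   │ │
│ ╶─┤ │ └───┴─┬─┘ ┌─┘ ├─┐ ╵ │
│   │ │       │   │   │ │   │
│ ┌─┘ └─┬───┐ ╵ ┌─┘ ╷ ╵ └─┐ │
│ │     │   │   │   │     │ │
│ │ ┌───┤ ╷ └─┬─┘ ╷ ├───┐ │ │
│ │ │   │ │   │   │ │   │ │ │
│ │ ╵ ╷ ╵ └─┐ ╵ ╶─┤ ╵ ╷ └─┘ │
│ │   │     │     │   │     │
└─┴───┴─────┴─────┴───┴─────┘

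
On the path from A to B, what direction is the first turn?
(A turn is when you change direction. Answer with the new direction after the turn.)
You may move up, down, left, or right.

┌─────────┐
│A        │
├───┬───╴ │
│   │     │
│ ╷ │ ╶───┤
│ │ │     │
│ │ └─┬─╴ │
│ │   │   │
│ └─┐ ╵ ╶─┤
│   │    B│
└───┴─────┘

Directions: right, right, right, right, down, left, left, down, right, right, down, left, down, right
First turn direction: down

Solution:

┌─────────┐
│A → → → ↓│
├───┬───╴ │
│   │↓ ← ↲│
│ ╷ │ ╶───┤
│ │ │↳ → ↓│
│ │ └─┬─╴ │
│ │   │↓ ↲│
│ └─┐ ╵ ╶─┤
│   │  ↳ B│
└───┴─────┘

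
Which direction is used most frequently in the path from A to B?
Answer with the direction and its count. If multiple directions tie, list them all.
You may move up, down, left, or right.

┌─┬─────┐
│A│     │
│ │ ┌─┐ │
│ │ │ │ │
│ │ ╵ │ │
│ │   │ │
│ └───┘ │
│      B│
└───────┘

Directions: down, down, down, right, right, right
Counts: {'down': 3, 'right': 3}
Most common: down and right (tied at 3 times each)

Solution:

┌─┬─────┐
│A│     │
│ │ ┌─┐ │
│↓│ │ │ │
│ │ ╵ │ │
│↓│   │ │
│ └───┘ │
│↳ → → B│
└───────┘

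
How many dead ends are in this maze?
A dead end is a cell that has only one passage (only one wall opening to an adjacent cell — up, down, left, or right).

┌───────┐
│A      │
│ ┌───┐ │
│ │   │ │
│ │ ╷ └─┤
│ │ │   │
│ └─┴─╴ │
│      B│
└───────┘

Checking each cell for number of passages:

Dead ends found at positions:
  (1, 3)
  (2, 1)
Total dead ends: 2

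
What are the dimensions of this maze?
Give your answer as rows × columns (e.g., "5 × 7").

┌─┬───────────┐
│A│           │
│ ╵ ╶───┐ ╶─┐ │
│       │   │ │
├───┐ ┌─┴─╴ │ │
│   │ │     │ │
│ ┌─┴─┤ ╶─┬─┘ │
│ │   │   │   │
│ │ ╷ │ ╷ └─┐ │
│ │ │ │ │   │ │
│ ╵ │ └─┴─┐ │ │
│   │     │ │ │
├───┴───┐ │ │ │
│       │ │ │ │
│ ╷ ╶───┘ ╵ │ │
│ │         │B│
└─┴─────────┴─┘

Counting the maze dimensions:
Rows (vertical): 8
Columns (horizontal): 7
Dimensions: 8 × 7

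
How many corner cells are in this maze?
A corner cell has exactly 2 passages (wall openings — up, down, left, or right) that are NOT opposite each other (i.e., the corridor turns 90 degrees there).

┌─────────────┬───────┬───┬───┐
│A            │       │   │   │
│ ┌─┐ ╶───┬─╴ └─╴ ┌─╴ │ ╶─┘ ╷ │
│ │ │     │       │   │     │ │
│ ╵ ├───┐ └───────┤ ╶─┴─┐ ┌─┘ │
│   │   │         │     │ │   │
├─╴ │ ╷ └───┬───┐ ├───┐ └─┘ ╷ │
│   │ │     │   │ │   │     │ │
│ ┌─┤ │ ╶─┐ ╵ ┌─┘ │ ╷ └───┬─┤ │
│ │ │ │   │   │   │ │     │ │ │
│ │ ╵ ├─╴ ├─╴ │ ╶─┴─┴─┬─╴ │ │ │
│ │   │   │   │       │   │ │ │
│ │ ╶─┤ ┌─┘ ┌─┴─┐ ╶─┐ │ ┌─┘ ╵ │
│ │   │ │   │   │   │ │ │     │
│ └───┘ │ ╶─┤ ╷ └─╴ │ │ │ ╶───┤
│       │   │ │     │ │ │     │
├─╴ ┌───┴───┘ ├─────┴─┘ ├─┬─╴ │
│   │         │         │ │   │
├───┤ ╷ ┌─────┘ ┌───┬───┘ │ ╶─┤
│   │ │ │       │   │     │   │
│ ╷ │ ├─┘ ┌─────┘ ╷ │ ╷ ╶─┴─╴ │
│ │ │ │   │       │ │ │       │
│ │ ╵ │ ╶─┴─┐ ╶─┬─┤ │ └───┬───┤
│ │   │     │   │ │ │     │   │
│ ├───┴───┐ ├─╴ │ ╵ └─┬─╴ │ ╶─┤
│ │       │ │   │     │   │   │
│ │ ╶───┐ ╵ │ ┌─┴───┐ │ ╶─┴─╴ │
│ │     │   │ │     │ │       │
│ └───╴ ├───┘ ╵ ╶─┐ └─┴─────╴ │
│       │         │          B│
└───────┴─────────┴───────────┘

Counting corner cells (2 non-opposite passages):
Total corners: 113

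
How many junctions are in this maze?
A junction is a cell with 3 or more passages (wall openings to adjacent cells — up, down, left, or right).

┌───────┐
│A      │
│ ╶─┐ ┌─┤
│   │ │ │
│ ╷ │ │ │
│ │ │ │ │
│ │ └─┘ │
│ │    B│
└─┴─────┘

Checking each cell for number of passages:

Junctions found (3+ passages):
  (0, 2): 3 passages
  (1, 0): 3 passages
Total junctions: 2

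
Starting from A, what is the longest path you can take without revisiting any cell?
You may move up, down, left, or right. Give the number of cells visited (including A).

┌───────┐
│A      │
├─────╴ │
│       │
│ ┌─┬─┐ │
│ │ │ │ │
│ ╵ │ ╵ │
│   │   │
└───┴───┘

Finding longest simple path using DFS:
Start: (0, 0)
Longest path visits 12 cells
Path: A → right → right → right → down → left → left → left → down → down → right → up

Solution:

┌───────┐
│A → → ↓│
├─────╴ │
│↓ ← ← ↲│
│ ┌─┬─┐ │
│↓│B│ │ │
│ ╵ │ ╵ │
│↳ ↑│   │
└───┴───┘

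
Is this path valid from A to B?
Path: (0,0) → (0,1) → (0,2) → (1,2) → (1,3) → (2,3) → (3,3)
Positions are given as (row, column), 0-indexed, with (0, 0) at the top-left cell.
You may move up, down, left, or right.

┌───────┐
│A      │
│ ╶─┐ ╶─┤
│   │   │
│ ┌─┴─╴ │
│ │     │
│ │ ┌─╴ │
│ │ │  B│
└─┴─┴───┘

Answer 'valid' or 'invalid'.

Checking path validity:
Result: All consecutive moves are passable.

valid

Correct solution:

┌───────┐
│A → ↓  │
│ ╶─┐ ╶─┤
│   │↳ ↓│
│ ┌─┴─╴ │
│ │    ↓│
│ │ ┌─╴ │
│ │ │  B│
└─┴─┴───┘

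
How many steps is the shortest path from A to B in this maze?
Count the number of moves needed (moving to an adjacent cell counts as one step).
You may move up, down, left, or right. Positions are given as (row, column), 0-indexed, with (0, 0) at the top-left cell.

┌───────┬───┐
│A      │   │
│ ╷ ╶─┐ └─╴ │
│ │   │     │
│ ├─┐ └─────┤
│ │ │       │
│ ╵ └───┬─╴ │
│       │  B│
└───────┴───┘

Using BFS to find shortest path:
Start: (0, 0), End: (3, 5)
Path found:
(0,0) → (0,1) → (1,1) → (1,2) → (2,2) → (2,3) → (2,4) → (2,5) → (3,5)
Number of steps: 8

Solution:

┌───────┬───┐
│A ↓    │   │
│ ╷ ╶─┐ └─╴ │
│ │↳ ↓│     │
│ ├─┐ └─────┤
│ │ │↳ → → ↓│
│ ╵ └───┬─╴ │
│       │  B│
└───────┴───┘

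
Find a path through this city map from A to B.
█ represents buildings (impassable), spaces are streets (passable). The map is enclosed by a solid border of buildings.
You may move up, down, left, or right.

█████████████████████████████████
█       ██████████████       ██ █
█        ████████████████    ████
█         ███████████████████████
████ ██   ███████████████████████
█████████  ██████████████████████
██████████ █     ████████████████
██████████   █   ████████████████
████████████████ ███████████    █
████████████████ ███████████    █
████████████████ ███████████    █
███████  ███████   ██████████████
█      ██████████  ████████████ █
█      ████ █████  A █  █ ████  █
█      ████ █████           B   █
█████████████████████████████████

Finding the shortest path from A to B:
Movement: cardinal only
Path length: 10 steps
Directions: down → right → right → right → right → right → right → right → right → right

Solution:

█████████████████████████████████
█       ██████████████       ██ █
█        ████████████████    ████
█         ███████████████████████
████ ██   ███████████████████████
█████████  ██████████████████████
██████████ █     ████████████████
██████████   █   ████████████████
████████████████ ███████████    █
████████████████ ███████████    █
████████████████ ███████████    █
███████  ███████   ██████████████
█      ██████████  ████████████ █
█      ████ █████  A █  █ ████  █
█      ████ █████  ↳→→→→→→→→B   █
█████████████████████████████████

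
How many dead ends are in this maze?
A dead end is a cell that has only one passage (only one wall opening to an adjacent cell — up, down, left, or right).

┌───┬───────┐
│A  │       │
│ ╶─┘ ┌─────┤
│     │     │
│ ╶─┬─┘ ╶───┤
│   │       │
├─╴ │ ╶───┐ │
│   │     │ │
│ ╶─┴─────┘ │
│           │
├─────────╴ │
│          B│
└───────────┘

Checking each cell for number of passages:

Dead ends found at positions:
  (0, 1)
  (0, 5)
  (1, 5)
  (3, 4)
  (5, 0)
Total dead ends: 5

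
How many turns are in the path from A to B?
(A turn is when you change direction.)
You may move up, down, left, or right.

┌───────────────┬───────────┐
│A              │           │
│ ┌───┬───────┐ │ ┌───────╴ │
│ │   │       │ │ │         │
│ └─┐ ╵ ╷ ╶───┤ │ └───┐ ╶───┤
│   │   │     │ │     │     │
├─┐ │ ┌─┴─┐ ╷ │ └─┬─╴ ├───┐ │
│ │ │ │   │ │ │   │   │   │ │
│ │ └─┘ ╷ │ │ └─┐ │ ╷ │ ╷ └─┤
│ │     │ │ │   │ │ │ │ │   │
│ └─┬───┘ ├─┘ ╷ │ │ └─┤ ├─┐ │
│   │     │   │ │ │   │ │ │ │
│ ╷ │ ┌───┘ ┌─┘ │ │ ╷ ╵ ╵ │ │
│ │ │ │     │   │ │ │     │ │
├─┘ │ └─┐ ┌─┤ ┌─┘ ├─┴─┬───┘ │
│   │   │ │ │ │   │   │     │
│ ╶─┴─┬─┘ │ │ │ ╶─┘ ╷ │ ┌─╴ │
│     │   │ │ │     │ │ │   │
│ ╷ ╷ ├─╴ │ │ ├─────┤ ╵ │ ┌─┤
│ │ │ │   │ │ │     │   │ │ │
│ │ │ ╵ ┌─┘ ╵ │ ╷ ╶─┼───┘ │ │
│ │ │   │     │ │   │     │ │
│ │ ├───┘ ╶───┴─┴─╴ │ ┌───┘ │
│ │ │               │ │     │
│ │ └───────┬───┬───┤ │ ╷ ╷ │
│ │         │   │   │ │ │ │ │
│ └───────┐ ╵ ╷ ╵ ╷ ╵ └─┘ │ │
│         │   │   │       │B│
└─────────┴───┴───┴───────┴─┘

Directions: right, right, right, right, right, right, right, down, down, down, right, down, down, down, down, left, down, right, right, up, right, down, down, right, up, up, right, right, down, left, down, down, left, left, down, down, down, right, right, up, up, right, down, down
Number of turns: 21

Solution:

┌───────────────┬───────────┐
│A → → → → → → ↓│           │
│ ┌───┬───────┐ │ ┌───────╴ │
│ │   │       │↓│ │         │
│ └─┐ ╵ ╷ ╶───┤ │ └───┐ ╶───┤
│   │   │     │↓│     │     │
├─┐ │ ┌─┴─┐ ╷ │ └─┬─╴ ├───┐ │
│ │ │ │   │ │ │↳ ↓│   │   │ │
│ │ └─┘ ╷ │ │ └─┐ │ ╷ │ ╷ └─┤
│ │     │ │ │   │↓│ │ │ │   │
│ └─┬───┘ ├─┘ ╷ │ │ └─┤ ├─┐ │
│   │     │   │ │↓│   │ │ │ │
│ ╷ │ ┌───┘ ┌─┘ │ │ ╷ ╵ ╵ │ │
│ │ │ │     │   │↓│ │     │ │
├─┘ │ └─┐ ┌─┤ ┌─┘ ├─┴─┬───┘ │
│   │   │ │ │ │↓ ↲│↱ ↓│↱ → ↓│
│ ╶─┴─┬─┘ │ │ │ ╶─┘ ╷ │ ┌─╴ │
│     │   │ │ │↳ → ↑│↓│↑│↓ ↲│
│ ╷ ╷ ├─╴ │ │ ├─────┤ ╵ │ ┌─┤
│ │ │ │   │ │ │     │↳ ↑│↓│ │
│ │ │ ╵ ┌─┘ ╵ │ ╷ ╶─┼───┘ │ │
│ │ │   │     │ │   │↓ ← ↲│ │
│ │ ├───┘ ╶───┴─┴─╴ │ ┌───┘ │
│ │ │               │↓│  ↱ ↓│
│ │ └───────┬───┬───┤ │ ╷ ╷ │
│ │         │   │   │↓│ │↑│↓│
│ └───────┐ ╵ ╷ ╵ ╷ ╵ └─┘ │ │
│         │   │   │  ↳ → ↑│B│
└─────────┴───┴───┴───────┴─┘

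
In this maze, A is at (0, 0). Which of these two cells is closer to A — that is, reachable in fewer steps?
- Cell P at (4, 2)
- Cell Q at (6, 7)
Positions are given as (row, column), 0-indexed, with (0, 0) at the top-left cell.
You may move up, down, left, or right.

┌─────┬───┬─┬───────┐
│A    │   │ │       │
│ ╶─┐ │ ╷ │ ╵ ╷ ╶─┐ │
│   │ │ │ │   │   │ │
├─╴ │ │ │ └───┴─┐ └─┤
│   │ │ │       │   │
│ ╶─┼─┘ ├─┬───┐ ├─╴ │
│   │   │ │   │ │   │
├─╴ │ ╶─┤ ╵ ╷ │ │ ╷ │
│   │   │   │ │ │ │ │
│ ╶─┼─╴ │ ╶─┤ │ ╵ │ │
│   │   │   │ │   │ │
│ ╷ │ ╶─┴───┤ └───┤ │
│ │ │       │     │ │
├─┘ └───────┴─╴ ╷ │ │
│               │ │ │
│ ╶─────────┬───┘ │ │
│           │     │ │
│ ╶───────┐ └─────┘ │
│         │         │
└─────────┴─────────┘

Shortest path A → P at (4, 2): 48 steps
Shortest path A → Q at (6, 7): 19 steps

Q is closer (19 steps vs 48 steps).

Path to P:

┌─────┬───┬─┬───────┐
│A    │↓ ↰│ │       │
│ ╶─┐ │ ╷ │ ╵ ╷ ╶─┐ │
│↳ ↓│ │↓│↑│   │   │ │
├─╴ │ │ │ └───┴─┐ └─┤
│↓ ↲│ │↓│↑ ← ← ↰│   │
│ ╶─┼─┘ ├─┬───┐ ├─╴ │
│↳ ↓│↓ ↲│ │   │↑│↓ ↰│
├─╴ │ ╶─┤ ╵ ╷ │ │ ╷ │
│↓ ↲│P  │   │ │↑│↓│↑│
│ ╶─┼─╴ │ ╶─┤ │ ╵ │ │
│↳ ↓│   │   │ │↑ ↲│↑│
│ ╷ │ ╶─┴───┤ └───┤ │
│ │↓│       │     │↑│
├─┘ └───────┴─╴ ╷ │ │
│↓ ↲            │ │↑│
│ ╶─────────┬───┘ │ │
│↳ → → → → ↓│     │↑│
│ ╶───────┐ └─────┘ │
│         │↳ → → → ↑│
└─────────┴─────────┘

Path to Q:

┌─────┬───┬─┬───────┐
│A    │   │ │       │
│ ╶─┐ │ ╷ │ ╵ ╷ ╶─┐ │
│↳ ↓│ │ │ │   │   │ │
├─╴ │ │ │ └───┴─┐ └─┤
│↓ ↲│ │ │       │   │
│ ╶─┼─┘ ├─┬───┐ ├─╴ │
│↳ ↓│   │ │   │ │   │
├─╴ │ ╶─┤ ╵ ╷ │ │ ╷ │
│↓ ↲│   │   │ │ │ │ │
│ ╶─┼─╴ │ ╶─┤ │ ╵ │ │
│↳ ↓│   │   │ │   │ │
│ ╷ │ ╶─┴───┤ └───┤ │
│ │↓│       │  Q  │ │
├─┘ └───────┴─╴ ╷ │ │
│  ↳ → → → → → ↑│ │ │
│ ╶─────────┬───┘ │ │
│           │     │ │
│ ╶───────┐ └─────┘ │
│         │         │
└─────────┴─────────┘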